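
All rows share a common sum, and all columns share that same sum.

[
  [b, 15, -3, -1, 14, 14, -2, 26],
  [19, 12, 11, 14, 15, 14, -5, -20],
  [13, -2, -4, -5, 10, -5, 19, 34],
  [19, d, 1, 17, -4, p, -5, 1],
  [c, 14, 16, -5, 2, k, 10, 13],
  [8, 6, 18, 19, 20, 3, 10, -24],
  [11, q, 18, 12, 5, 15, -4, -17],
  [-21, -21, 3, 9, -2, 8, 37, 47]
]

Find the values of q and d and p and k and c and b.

Rows 2 and 3 both sum to 60, so that's the common total.
The known cells in row 1 total 63, leaving 60 − 63 = -3 for the blank.
The known cells in column 1 total 46, leaving 60 − 46 = 14 for the blank.
The known cells in row 7 total 40, leaving 60 − 40 = 20 for the blank.
The known cells in column 2 total 44, leaving 60 − 44 = 16 for the blank.
The known cells in row 5 total 64, leaving 60 − 64 = -4 for the blank.
The known cells in row 4 total 45, leaving 60 − 45 = 15 for the blank.

q = 20, d = 16, p = 15, k = -4, c = 14, b = -3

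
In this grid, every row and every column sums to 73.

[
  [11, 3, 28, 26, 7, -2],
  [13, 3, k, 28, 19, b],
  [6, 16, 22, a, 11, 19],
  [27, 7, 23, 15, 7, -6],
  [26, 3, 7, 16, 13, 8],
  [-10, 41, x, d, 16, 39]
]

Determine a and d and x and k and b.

Column 6 has -2 + 19 − 6 + 8 + 39 = 58; the blank must be 73 − 58 = 15.
Row 2 has 13 + 3 + 28 + 19 + 15 = 78; the blank must be 73 − 78 = -5.
Row 3 has 6 + 16 + 22 + 11 + 19 = 74; the blank must be 73 − 74 = -1.
Column 4 has 26 + 28 − 1 + 15 + 16 = 84; the blank must be 73 − 84 = -11.
Row 6 has -10 + 41 − 11 + 16 + 39 = 75; the blank must be 73 − 75 = -2.

a = -1, d = -11, x = -2, k = -5, b = 15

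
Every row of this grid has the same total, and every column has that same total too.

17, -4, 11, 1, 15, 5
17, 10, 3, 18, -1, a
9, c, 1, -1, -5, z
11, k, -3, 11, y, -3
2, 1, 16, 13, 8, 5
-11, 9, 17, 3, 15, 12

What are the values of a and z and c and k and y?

Rows 1 and 5 both sum to 45, so that's the common total.
The known cells in column 5 total 32, leaving 45 − 32 = 13 for the blank.
The known cells in row 2 total 47, leaving 45 − 47 = -2 for the blank.
The known cells in row 4 total 29, leaving 45 − 29 = 16 for the blank.
The known cells in column 2 total 32, leaving 45 − 32 = 13 for the blank.
The known cells in row 3 total 17, leaving 45 − 17 = 28 for the blank.

a = -2, z = 28, c = 13, k = 16, y = 13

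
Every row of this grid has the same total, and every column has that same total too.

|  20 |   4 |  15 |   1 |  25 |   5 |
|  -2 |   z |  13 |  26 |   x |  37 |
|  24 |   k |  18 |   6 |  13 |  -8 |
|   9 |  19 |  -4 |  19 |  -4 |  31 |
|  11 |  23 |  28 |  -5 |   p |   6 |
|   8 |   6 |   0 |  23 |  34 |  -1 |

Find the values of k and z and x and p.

Rows 1 and 4 both sum to 70, so that's the common total.
Row 5 has 11 + 23 + 28 − 5 + 6 = 63; the blank must be 70 − 63 = 7.
Row 3 has 24 + 18 + 6 + 13 − 8 = 53; the blank must be 70 − 53 = 17.
Column 2 has 4 + 17 + 19 + 23 + 6 = 69; the blank must be 70 − 69 = 1.
Row 2 has -2 + 1 + 13 + 26 + 37 = 75; the blank must be 70 − 75 = -5.

k = 17, z = 1, x = -5, p = 7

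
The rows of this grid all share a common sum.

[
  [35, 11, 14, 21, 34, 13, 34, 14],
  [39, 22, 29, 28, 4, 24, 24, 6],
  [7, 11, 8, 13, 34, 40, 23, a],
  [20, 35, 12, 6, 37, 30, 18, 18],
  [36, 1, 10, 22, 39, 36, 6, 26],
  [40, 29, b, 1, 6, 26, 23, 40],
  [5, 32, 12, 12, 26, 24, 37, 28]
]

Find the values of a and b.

a = 40, b = 11

Rows 5 and 7 both add up to 176, so every row sums to 176.
Row 3: 7 + 11 + 8 + 13 + 34 + 40 + 23 = 136, so the missing entry is 176 − 136 = 40.
Row 6: 40 + 29 + 1 + 6 + 26 + 23 + 40 = 165, so the missing entry is 176 − 165 = 11.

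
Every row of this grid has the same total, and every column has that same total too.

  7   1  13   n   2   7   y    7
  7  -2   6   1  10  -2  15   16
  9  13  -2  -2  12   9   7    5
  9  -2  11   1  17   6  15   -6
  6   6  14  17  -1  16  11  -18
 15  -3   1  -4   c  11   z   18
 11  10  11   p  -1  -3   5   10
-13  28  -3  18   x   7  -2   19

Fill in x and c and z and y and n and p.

Rows 2 and 3 both sum to 51, so that's the common total.
The known cells in row 8 total 54, leaving 51 − 54 = -3 for the blank.
The known cells in column 5 total 36, leaving 51 − 36 = 15 for the blank.
The known cells in row 6 total 53, leaving 51 − 53 = -2 for the blank.
The known cells in column 7 total 49, leaving 51 − 49 = 2 for the blank.
The known cells in row 1 total 39, leaving 51 − 39 = 12 for the blank.
The known cells in row 7 total 43, leaving 51 − 43 = 8 for the blank.

x = -3, c = 15, z = -2, y = 2, n = 12, p = 8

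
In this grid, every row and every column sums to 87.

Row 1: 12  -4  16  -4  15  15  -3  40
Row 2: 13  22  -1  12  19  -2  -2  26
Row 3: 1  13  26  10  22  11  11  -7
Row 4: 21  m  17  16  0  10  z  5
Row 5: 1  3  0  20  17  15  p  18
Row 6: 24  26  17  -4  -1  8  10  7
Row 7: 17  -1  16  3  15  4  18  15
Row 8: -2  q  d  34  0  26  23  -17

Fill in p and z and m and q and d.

p = 13, z = 17, m = 1, q = 27, d = -4

The known cells in row 5 total 74, leaving 87 − 74 = 13 for the blank.
The known cells in column 3 total 91, leaving 87 − 91 = -4 for the blank.
The known cells in row 8 total 60, leaving 87 − 60 = 27 for the blank.
The known cells in column 2 total 86, leaving 87 − 86 = 1 for the blank.
The known cells in row 4 total 70, leaving 87 − 70 = 17 for the blank.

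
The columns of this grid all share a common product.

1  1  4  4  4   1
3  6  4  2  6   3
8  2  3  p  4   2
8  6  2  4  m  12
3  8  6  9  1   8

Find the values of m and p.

Columns 2 and 6 each multiply to 576, so every column has product 576.
Column 5: 4×6×4×1 = 96, so the missing entry is 576 ÷ 96 = 6.
Column 4: 4×2×4×9 = 288, so the missing entry is 576 ÷ 288 = 2.

m = 6, p = 2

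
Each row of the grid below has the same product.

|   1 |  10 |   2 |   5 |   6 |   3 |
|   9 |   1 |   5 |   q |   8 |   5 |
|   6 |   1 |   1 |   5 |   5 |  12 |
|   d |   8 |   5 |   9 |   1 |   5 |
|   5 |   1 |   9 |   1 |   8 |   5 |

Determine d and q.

d = 1, q = 1

Rows 1 and 5 each multiply to 1800, so every row has product 1800.
Row 4: 8×5×9×1×5 = 1800, so the missing entry is 1800 ÷ 1800 = 1.
Row 2: 9×1×5×8×5 = 1800, so the missing entry is 1800 ÷ 1800 = 1.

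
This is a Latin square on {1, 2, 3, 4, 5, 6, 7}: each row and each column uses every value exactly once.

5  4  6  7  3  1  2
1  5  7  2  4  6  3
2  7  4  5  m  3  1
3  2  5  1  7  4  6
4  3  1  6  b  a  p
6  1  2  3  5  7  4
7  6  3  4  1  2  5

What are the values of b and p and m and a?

b = 2, p = 7, m = 6, a = 5

Cell (3,5): row 3 already has {1, 2, 3, 4, 5, 7} → 6.
For row 5, column 5: column 5 already has {1, 3, 4, 5, 6, 7}; that leaves 2.
Cell (5,7): column 7 already has {1, 2, 3, 4, 5, 6} → 7.
At (row 5, col 6): row 5 already has {1, 2, 3, 4, 6, 7}, so the value is 5.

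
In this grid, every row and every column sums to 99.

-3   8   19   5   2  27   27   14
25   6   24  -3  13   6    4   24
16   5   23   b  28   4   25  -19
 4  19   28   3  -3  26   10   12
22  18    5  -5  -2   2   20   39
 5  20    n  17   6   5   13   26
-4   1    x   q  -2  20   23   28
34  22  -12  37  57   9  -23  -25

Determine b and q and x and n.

b = 17, q = 28, x = 5, n = 7

Row 3 has 16 + 5 + 23 + 28 + 4 + 25 − 19 = 82; the blank must be 99 − 82 = 17.
Column 4 has 5 − 3 + 17 + 3 − 5 + 17 + 37 = 71; the blank must be 99 − 71 = 28.
Row 7 has -4 + 1 + 28 − 2 + 20 + 23 + 28 = 94; the blank must be 99 − 94 = 5.
Row 6 has 5 + 20 + 17 + 6 + 5 + 13 + 26 = 92; the blank must be 99 − 92 = 7.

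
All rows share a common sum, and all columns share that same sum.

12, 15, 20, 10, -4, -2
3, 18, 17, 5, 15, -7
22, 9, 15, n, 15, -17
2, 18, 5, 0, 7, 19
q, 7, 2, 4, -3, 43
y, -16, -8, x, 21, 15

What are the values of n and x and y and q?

Rows 1 and 2 both sum to 51, so that's the common total.
The known cells in row 3 total 44, leaving 51 − 44 = 7 for the blank.
The known cells in column 4 total 26, leaving 51 − 26 = 25 for the blank.
The known cells in row 5 total 53, leaving 51 − 53 = -2 for the blank.
The known cells in row 6 total 37, leaving 51 − 37 = 14 for the blank.

n = 7, x = 25, y = 14, q = -2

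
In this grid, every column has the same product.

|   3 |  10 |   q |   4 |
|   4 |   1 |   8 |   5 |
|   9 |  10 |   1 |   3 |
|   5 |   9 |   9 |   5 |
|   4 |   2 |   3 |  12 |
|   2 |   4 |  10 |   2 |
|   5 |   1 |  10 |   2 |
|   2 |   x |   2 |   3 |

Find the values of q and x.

q = 1, x = 6

Columns 1 and 4 each multiply to 43200, so every column has product 43200.
Column 3: 8×1×9×3×10×10×2 = 43200, so the missing entry is 43200 ÷ 43200 = 1.
Column 2: 10×1×10×9×2×4×1 = 7200, so the missing entry is 43200 ÷ 7200 = 6.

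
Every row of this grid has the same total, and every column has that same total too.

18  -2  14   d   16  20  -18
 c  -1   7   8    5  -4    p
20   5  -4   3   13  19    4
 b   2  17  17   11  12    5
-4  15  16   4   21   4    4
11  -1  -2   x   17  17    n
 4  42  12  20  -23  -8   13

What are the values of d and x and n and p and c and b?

d = 12, x = -4, n = 22, p = 30, c = 15, b = -4

Rows 3 and 5 both sum to 60, so that's the common total.
Row 1: 18 − 2 + 14 + 16 + 20 − 18 = 48, so its missing entry is 60 − 48 = 12.
Row 4: 2 + 17 + 17 + 11 + 12 + 5 = 64, so its missing entry is 60 − 64 = -4.
Column 1: 18 + 20 − 4 − 4 + 11 + 4 = 45, so its missing entry is 60 − 45 = 15.
Column 4: 12 + 8 + 3 + 17 + 4 + 20 = 64, so its missing entry is 60 − 64 = -4.
Row 6: 11 − 1 − 2 − 4 + 17 + 17 = 38, so its missing entry is 60 − 38 = 22.
Row 2: 15 − 1 + 7 + 8 + 5 − 4 = 30, so its missing entry is 60 − 30 = 30.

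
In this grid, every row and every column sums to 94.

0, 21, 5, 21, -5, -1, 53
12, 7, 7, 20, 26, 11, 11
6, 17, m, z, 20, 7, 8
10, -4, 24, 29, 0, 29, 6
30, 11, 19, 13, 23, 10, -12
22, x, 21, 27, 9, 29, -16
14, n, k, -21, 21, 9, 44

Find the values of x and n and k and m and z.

Row 6: 22 + 21 + 27 + 9 + 29 − 16 = 92, so its missing entry is 94 − 92 = 2.
Column 2: 21 + 7 + 17 − 4 + 11 + 2 = 54, so its missing entry is 94 − 54 = 40.
Row 7: 14 + 40 − 21 + 21 + 9 + 44 = 107, so its missing entry is 94 − 107 = -13.
Column 4: 21 + 20 + 29 + 13 + 27 − 21 = 89, so its missing entry is 94 − 89 = 5.
Row 3: 6 + 17 + 5 + 20 + 7 + 8 = 63, so its missing entry is 94 − 63 = 31.

x = 2, n = 40, k = -13, m = 31, z = 5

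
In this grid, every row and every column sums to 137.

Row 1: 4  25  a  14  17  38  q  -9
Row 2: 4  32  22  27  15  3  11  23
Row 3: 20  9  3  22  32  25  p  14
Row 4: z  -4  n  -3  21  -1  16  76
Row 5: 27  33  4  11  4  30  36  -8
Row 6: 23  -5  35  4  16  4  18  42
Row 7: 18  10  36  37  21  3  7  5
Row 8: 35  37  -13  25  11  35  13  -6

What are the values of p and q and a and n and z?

p = 12, q = 24, a = 24, n = 26, z = 6

Column 1 has 4 + 4 + 20 + 27 + 23 + 18 + 35 = 131; the blank must be 137 − 131 = 6.
Row 3 has 20 + 9 + 3 + 22 + 32 + 25 + 14 = 125; the blank must be 137 − 125 = 12.
Column 7 has 11 + 12 + 16 + 36 + 18 + 7 + 13 = 113; the blank must be 137 − 113 = 24.
Row 1 has 4 + 25 + 14 + 17 + 38 + 24 − 9 = 113; the blank must be 137 − 113 = 24.
Row 4 has 6 − 4 − 3 + 21 − 1 + 16 + 76 = 111; the blank must be 137 − 111 = 26.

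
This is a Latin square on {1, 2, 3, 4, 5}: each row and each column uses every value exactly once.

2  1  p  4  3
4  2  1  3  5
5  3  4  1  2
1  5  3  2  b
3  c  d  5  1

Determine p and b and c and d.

p = 5, b = 4, c = 4, d = 2

At (row 1, col 3): row 1 already has {1, 2, 3, 4}, so the value is 5.
At (row 5, col 2): column 2 already has {1, 2, 3, 5}, so the value is 4.
For row 4, column 5: row 4 already has {1, 2, 3, 5}; that leaves 4.
For row 5, column 3: row 5 already has {1, 3, 4, 5}; that leaves 2.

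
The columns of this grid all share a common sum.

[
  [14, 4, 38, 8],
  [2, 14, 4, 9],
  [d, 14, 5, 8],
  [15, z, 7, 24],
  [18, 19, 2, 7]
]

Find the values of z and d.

z = 5, d = 7

The complete columns each total 56.
Column 2 is missing 56 − 51 = 5 (since 4 + 14 + 14 + 19 = 51).
Column 1 is missing 56 − 49 = 7 (since 14 + 2 + 15 + 18 = 49).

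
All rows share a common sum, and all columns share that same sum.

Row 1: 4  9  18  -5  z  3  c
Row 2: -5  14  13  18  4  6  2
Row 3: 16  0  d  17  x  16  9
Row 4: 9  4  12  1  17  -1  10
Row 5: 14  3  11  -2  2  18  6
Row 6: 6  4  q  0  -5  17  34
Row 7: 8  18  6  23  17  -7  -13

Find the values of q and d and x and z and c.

Rows 2 and 4 both sum to 52, so that's the common total.
Column 7: 2 + 9 + 10 + 6 + 34 − 13 = 48, so its missing entry is 52 − 48 = 4.
Row 1: 4 + 9 + 18 − 5 + 3 + 4 = 33, so its missing entry is 52 − 33 = 19.
Column 5: 19 + 4 + 17 + 2 − 5 + 17 = 54, so its missing entry is 52 − 54 = -2.
Row 3: 16 + 0 + 17 − 2 + 16 + 9 = 56, so its missing entry is 52 − 56 = -4.
Row 6: 6 + 4 + 0 − 5 + 17 + 34 = 56, so its missing entry is 52 − 56 = -4.

q = -4, d = -4, x = -2, z = 19, c = 4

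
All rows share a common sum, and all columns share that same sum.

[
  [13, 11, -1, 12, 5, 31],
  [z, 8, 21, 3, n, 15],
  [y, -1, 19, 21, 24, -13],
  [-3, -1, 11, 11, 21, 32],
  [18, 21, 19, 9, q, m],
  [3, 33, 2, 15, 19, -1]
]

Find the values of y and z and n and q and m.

Rows 1 and 4 both sum to 71, so that's the common total.
Row 3 has -1 + 19 + 21 + 24 − 13 = 50; the blank must be 71 − 50 = 21.
Column 6 has 31 + 15 − 13 + 32 − 1 = 64; the blank must be 71 − 64 = 7.
Row 5 has 18 + 21 + 19 + 9 + 7 = 74; the blank must be 71 − 74 = -3.
Column 5 has 5 + 24 + 21 − 3 + 19 = 66; the blank must be 71 − 66 = 5.
Row 2 has 8 + 21 + 3 + 5 + 15 = 52; the blank must be 71 − 52 = 19.

y = 21, z = 19, n = 5, q = -3, m = 7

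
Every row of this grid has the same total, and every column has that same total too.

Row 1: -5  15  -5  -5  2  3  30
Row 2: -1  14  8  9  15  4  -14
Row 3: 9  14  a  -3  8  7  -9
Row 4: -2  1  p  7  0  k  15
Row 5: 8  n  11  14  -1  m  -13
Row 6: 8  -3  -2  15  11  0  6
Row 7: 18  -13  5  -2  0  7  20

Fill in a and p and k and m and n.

a = 9, p = 9, k = 5, m = 9, n = 7

Rows 1 and 2 both sum to 35, so that's the common total.
Row 3 has 9 + 14 − 3 + 8 + 7 − 9 = 26; the blank must be 35 − 26 = 9.
Column 3 has -5 + 8 + 9 + 11 − 2 + 5 = 26; the blank must be 35 − 26 = 9.
Column 2 has 15 + 14 + 14 + 1 − 3 − 13 = 28; the blank must be 35 − 28 = 7.
Row 5 has 8 + 7 + 11 + 14 − 1 − 13 = 26; the blank must be 35 − 26 = 9.
Row 4 has -2 + 1 + 9 + 7 + 0 + 15 = 30; the blank must be 35 − 30 = 5.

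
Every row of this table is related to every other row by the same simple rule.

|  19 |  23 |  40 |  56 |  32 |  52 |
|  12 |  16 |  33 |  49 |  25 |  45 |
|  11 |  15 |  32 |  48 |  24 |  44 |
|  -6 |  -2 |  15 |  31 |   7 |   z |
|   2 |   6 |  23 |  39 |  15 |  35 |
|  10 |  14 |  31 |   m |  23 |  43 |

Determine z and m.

z = 27, m = 47

The difference between any two rows is the same in every column — this is an addition table with the headers hidden.
Row 4 minus row 1 is -2 − 23 = -25, so its entry in column 6 is 52 + (-25) = 27.
Row 6 minus row 1 is 14 − 23 = -9, so its entry in column 4 is 56 + (-9) = 47.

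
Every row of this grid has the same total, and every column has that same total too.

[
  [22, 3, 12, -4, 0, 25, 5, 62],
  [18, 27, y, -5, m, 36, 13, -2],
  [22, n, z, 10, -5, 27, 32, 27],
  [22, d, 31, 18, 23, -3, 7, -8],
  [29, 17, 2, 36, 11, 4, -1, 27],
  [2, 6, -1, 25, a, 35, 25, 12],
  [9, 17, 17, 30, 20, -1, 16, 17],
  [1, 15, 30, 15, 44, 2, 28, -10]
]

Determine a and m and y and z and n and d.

a = 21, m = 11, y = 27, z = 7, n = 5, d = 35

Rows 1 and 5 both sum to 125, so that's the common total.
Row 4: 22 + 31 + 18 + 23 − 3 + 7 − 8 = 90, so its missing entry is 125 − 90 = 35.
Column 2: 3 + 27 + 35 + 17 + 6 + 17 + 15 = 120, so its missing entry is 125 − 120 = 5.
Row 6: 2 + 6 − 1 + 25 + 35 + 25 + 12 = 104, so its missing entry is 125 − 104 = 21.
Column 5: 0 − 5 + 23 + 11 + 21 + 20 + 44 = 114, so its missing entry is 125 − 114 = 11.
Row 2: 18 + 27 − 5 + 11 + 36 + 13 − 2 = 98, so its missing entry is 125 − 98 = 27.
Row 3: 22 + 5 + 10 − 5 + 27 + 32 + 27 = 118, so its missing entry is 125 − 118 = 7.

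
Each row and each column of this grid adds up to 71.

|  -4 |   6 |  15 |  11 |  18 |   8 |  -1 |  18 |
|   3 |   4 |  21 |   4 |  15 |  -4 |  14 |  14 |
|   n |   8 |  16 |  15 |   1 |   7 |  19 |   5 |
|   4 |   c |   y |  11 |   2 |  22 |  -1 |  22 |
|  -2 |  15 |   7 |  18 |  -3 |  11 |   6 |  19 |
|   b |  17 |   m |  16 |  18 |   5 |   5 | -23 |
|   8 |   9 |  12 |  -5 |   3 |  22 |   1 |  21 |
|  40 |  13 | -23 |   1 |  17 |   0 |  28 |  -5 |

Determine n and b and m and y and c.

Column 2 has 6 + 4 + 8 + 15 + 17 + 9 + 13 = 72; the blank must be 71 − 72 = -1.
Row 3 has 8 + 16 + 15 + 1 + 7 + 19 + 5 = 71; the blank must be 71 − 71 = 0.
Column 1 has -4 + 3 + 0 + 4 − 2 + 8 + 40 = 49; the blank must be 71 − 49 = 22.
Row 4 has 4 − 1 + 11 + 2 + 22 − 1 + 22 = 59; the blank must be 71 − 59 = 12.
Row 6 has 22 + 17 + 16 + 18 + 5 + 5 − 23 = 60; the blank must be 71 − 60 = 11.

n = 0, b = 22, m = 11, y = 12, c = -1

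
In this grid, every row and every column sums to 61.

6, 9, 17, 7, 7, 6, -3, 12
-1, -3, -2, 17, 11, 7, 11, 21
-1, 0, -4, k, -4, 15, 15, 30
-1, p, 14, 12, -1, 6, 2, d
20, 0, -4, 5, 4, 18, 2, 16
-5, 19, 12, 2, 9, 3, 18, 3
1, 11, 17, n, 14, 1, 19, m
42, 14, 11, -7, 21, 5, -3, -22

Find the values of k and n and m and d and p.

k = 10, n = 15, m = -17, d = 18, p = 11

Column 2: 9 − 3 + 0 + 0 + 19 + 11 + 14 = 50, so its missing entry is 61 − 50 = 11.
Row 4: -1 + 11 + 14 + 12 − 1 + 6 + 2 = 43, so its missing entry is 61 − 43 = 18.
Row 3: -1 + 0 − 4 − 4 + 15 + 15 + 30 = 51, so its missing entry is 61 − 51 = 10.
Column 8: 12 + 21 + 30 + 18 + 16 + 3 − 22 = 78, so its missing entry is 61 − 78 = -17.
Row 7: 1 + 11 + 17 + 14 + 1 + 19 − 17 = 46, so its missing entry is 61 − 46 = 15.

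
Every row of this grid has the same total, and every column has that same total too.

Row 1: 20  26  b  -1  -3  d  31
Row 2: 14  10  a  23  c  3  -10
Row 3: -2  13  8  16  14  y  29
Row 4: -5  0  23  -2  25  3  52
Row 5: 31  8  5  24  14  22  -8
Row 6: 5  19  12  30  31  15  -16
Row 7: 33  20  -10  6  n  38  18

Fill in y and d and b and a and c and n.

Rows 4 and 5 both sum to 96, so that's the common total.
Row 7: 33 + 20 − 10 + 6 + 38 + 18 = 105, so its missing entry is 96 − 105 = -9.
Column 5: -3 + 14 + 25 + 14 + 31 − 9 = 72, so its missing entry is 96 − 72 = 24.
Row 2: 14 + 10 + 23 + 24 + 3 − 10 = 64, so its missing entry is 96 − 64 = 32.
Column 3: 32 + 8 + 23 + 5 + 12 − 10 = 70, so its missing entry is 96 − 70 = 26.
Row 1: 20 + 26 + 26 − 1 − 3 + 31 = 99, so its missing entry is 96 − 99 = -3.
Row 3: -2 + 13 + 8 + 16 + 14 + 29 = 78, so its missing entry is 96 − 78 = 18.

y = 18, d = -3, b = 26, a = 32, c = 24, n = -9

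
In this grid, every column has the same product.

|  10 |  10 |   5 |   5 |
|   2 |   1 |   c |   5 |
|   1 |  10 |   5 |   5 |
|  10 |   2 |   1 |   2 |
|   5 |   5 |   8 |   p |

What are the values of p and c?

p = 4, c = 5

Columns 1 and 2 each multiply to 1000, so every column has product 1000.
Column 4: 5×5×5×2 = 250, so the missing entry is 1000 ÷ 250 = 4.
Column 3: 5×5×1×8 = 200, so the missing entry is 1000 ÷ 200 = 5.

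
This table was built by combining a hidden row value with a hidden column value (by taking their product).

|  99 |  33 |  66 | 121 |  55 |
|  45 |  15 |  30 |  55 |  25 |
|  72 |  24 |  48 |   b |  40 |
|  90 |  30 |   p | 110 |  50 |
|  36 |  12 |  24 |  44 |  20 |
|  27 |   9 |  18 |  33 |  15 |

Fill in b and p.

b = 88, p = 60

Each row is a constant multiple of every other row — this is a multiplication table with the headers hidden.
Row 3 is 72/99 = 8/11 times row 1, so its entry in column 4 is 121 × 8/11 = 88.
Row 4 is 90/99 = 10/11 times row 1, so its entry in column 3 is 66 × 10/11 = 60.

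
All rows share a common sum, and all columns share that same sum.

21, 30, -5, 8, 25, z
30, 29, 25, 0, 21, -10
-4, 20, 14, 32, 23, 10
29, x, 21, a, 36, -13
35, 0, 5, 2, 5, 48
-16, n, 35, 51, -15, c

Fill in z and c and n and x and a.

z = 16, c = 44, n = -4, x = 20, a = 2

Rows 2 and 3 both sum to 95, so that's the common total.
The known cells in column 4 total 93, leaving 95 − 93 = 2 for the blank.
The known cells in row 4 total 75, leaving 95 − 75 = 20 for the blank.
The known cells in column 2 total 99, leaving 95 − 99 = -4 for the blank.
The known cells in row 6 total 51, leaving 95 − 51 = 44 for the blank.
The known cells in row 1 total 79, leaving 95 − 79 = 16 for the blank.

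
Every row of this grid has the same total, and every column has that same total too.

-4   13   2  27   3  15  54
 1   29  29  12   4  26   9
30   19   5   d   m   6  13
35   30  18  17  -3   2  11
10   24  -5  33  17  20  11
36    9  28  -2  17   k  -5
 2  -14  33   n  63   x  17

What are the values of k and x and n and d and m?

k = 27, x = 14, n = -5, d = 28, m = 9

Rows 1 and 2 both sum to 110, so that's the common total.
The known cells in column 5 total 101, leaving 110 − 101 = 9 for the blank.
The known cells in row 6 total 83, leaving 110 − 83 = 27 for the blank.
The known cells in column 6 total 96, leaving 110 − 96 = 14 for the blank.
The known cells in row 3 total 82, leaving 110 − 82 = 28 for the blank.
The known cells in row 7 total 115, leaving 110 − 115 = -5 for the blank.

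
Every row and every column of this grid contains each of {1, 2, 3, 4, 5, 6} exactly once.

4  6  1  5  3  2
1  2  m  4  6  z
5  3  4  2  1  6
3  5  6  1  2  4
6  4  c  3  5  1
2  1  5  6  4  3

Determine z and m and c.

z = 5, m = 3, c = 2

Cell (5,3): row 5 already has {1, 3, 4, 5, 6} → 2.
At (row 2, col 3): column 3 already has {1, 2, 4, 5, 6}, so the value is 3.
At (row 2, col 6): row 2 already has {1, 2, 3, 4, 6}, so the value is 5.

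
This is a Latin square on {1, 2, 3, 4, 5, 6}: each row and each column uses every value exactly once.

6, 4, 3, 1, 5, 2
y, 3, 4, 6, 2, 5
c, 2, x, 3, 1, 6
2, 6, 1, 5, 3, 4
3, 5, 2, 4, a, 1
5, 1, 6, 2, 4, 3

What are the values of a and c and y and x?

For row 5, column 5: row 5 already has {1, 2, 3, 4, 5}; that leaves 6.
At (row 2, col 1): row 2 already has {2, 3, 4, 5, 6}, so the value is 1.
For row 3, column 1: column 1 already has {1, 2, 3, 5, 6}; that leaves 4.
At (row 3, col 3): row 3 already has {1, 2, 3, 4, 6}, so the value is 5.

a = 6, c = 4, y = 1, x = 5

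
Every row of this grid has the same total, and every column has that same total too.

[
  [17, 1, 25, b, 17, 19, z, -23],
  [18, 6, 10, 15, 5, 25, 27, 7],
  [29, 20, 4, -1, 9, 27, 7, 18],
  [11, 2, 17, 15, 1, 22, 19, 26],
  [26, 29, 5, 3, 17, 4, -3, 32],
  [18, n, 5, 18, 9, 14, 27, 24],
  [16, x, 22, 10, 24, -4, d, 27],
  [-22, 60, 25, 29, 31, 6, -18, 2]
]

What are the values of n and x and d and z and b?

n = -2, x = -3, d = 21, z = 33, b = 24

Rows 2 and 3 both sum to 113, so that's the common total.
Column 4: 15 − 1 + 15 + 3 + 18 + 10 + 29 = 89, so its missing entry is 113 − 89 = 24.
Row 6: 18 + 5 + 18 + 9 + 14 + 27 + 24 = 115, so its missing entry is 113 − 115 = -2.
Column 2: 1 + 6 + 20 + 2 + 29 − 2 + 60 = 116, so its missing entry is 113 − 116 = -3.
Row 1: 17 + 1 + 25 + 24 + 17 + 19 − 23 = 80, so its missing entry is 113 − 80 = 33.
Row 7: 16 − 3 + 22 + 10 + 24 − 4 + 27 = 92, so its missing entry is 113 − 92 = 21.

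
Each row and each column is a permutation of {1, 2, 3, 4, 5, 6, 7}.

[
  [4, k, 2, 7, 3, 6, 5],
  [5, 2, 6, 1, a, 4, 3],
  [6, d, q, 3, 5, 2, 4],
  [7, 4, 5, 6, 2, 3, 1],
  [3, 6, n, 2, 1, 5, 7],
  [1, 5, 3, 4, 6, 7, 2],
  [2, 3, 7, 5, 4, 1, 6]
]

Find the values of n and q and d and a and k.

n = 4, q = 1, d = 7, a = 7, k = 1

For row 1, column 2: row 1 already has {2, 3, 4, 5, 6, 7}; that leaves 1.
For row 3, column 2: column 2 already has {1, 2, 3, 4, 5, 6}; that leaves 7.
Cell (5,3): row 5 already has {1, 2, 3, 5, 6, 7} → 4.
At (row 2, col 5): row 2 already has {1, 2, 3, 4, 5, 6}, so the value is 7.
For row 3, column 3: row 3 already has {2, 3, 4, 5, 6, 7}; that leaves 1.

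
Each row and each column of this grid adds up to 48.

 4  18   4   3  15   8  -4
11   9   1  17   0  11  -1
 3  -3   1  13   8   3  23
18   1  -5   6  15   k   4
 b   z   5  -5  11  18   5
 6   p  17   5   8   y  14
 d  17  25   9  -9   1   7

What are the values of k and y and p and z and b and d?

k = 9, y = -2, p = 0, z = 6, b = 8, d = -2

Row 7 has 17 + 25 + 9 − 9 + 1 + 7 = 50; the blank must be 48 − 50 = -2.
Column 1 has 4 + 11 + 3 + 18 + 6 − 2 = 40; the blank must be 48 − 40 = 8.
Row 5 has 8 + 5 − 5 + 11 + 18 + 5 = 42; the blank must be 48 − 42 = 6.
Column 2 has 18 + 9 − 3 + 1 + 6 + 17 = 48; the blank must be 48 − 48 = 0.
Row 6 has 6 + 0 + 17 + 5 + 8 + 14 = 50; the blank must be 48 − 50 = -2.
Row 4 has 18 + 1 − 5 + 6 + 15 + 4 = 39; the blank must be 48 − 39 = 9.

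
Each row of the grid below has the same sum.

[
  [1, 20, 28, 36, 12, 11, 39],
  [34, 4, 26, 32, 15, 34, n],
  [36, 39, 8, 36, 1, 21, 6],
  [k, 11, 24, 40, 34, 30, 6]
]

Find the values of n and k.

The complete rows each total 147.
Row 2 is missing 147 − 145 = 2 (since 34 + 4 + 26 + 32 + 15 + 34 = 145).
Row 4 is missing 147 − 145 = 2 (since 11 + 24 + 40 + 34 + 30 + 6 = 145).

n = 2, k = 2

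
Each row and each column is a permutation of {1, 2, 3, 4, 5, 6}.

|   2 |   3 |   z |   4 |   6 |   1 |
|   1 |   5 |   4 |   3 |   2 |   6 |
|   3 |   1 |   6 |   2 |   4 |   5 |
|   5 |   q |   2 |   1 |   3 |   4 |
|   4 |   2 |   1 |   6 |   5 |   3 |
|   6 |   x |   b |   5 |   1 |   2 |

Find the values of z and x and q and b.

At (row 4, col 2): row 4 already has {1, 2, 3, 4, 5}, so the value is 6.
At (row 1, col 3): row 1 already has {1, 2, 3, 4, 6}, so the value is 5.
For row 6, column 2: column 2 already has {1, 2, 3, 5, 6}; that leaves 4.
At (row 6, col 3): row 6 already has {1, 2, 4, 5, 6}, so the value is 3.

z = 5, x = 4, q = 6, b = 3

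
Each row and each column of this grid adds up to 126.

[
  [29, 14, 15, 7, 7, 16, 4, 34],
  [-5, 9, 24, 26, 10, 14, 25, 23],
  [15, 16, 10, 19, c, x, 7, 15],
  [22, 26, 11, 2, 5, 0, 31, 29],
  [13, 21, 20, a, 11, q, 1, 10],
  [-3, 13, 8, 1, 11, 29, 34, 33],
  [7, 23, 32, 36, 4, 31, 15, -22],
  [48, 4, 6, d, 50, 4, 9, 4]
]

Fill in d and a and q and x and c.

Column 5 has 7 + 10 + 5 + 11 + 11 + 4 + 50 = 98; the blank must be 126 − 98 = 28.
Row 8 has 48 + 4 + 6 + 50 + 4 + 9 + 4 = 125; the blank must be 126 − 125 = 1.
Column 4 has 7 + 26 + 19 + 2 + 1 + 36 + 1 = 92; the blank must be 126 − 92 = 34.
Row 5 has 13 + 21 + 20 + 34 + 11 + 1 + 10 = 110; the blank must be 126 − 110 = 16.
Row 3 has 15 + 16 + 10 + 19 + 28 + 7 + 15 = 110; the blank must be 126 − 110 = 16.

d = 1, a = 34, q = 16, x = 16, c = 28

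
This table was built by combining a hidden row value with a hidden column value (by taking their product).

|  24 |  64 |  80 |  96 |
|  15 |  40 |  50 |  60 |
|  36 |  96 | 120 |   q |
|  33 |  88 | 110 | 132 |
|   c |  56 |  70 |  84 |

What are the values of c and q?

Each row is a constant multiple of every other row — this is a multiplication table with the headers hidden.
Row 5 is 70/80 = 7/8 times row 1, so its entry in column 1 is 24 × 7/8 = 21.
Row 3 is 120/80 = 3/2 times row 1, so its entry in column 4 is 96 × 3/2 = 144.

c = 21, q = 144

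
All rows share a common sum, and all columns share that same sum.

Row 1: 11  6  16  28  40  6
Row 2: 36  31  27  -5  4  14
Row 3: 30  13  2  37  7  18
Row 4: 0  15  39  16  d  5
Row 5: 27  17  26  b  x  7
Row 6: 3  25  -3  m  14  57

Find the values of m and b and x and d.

Rows 1 and 2 both sum to 107, so that's the common total.
Row 6 has 3 + 25 − 3 + 14 + 57 = 96; the blank must be 107 − 96 = 11.
Row 4 has 0 + 15 + 39 + 16 + 5 = 75; the blank must be 107 − 75 = 32.
Column 5 has 40 + 4 + 7 + 32 + 14 = 97; the blank must be 107 − 97 = 10.
Row 5 has 27 + 17 + 26 + 10 + 7 = 87; the blank must be 107 − 87 = 20.

m = 11, b = 20, x = 10, d = 32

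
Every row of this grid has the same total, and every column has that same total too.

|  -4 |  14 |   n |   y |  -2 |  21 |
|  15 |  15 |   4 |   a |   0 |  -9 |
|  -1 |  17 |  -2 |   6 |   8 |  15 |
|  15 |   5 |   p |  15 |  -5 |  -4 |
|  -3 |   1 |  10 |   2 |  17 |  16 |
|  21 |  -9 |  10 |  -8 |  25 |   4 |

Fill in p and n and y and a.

p = 17, n = 4, y = 10, a = 18

Rows 3 and 5 both sum to 43, so that's the common total.
Row 4 has 15 + 5 + 15 − 5 − 4 = 26; the blank must be 43 − 26 = 17.
Row 2 has 15 + 15 + 4 + 0 − 9 = 25; the blank must be 43 − 25 = 18.
Column 4 has 18 + 6 + 15 + 2 − 8 = 33; the blank must be 43 − 33 = 10.
Row 1 has -4 + 14 + 10 − 2 + 21 = 39; the blank must be 43 − 39 = 4.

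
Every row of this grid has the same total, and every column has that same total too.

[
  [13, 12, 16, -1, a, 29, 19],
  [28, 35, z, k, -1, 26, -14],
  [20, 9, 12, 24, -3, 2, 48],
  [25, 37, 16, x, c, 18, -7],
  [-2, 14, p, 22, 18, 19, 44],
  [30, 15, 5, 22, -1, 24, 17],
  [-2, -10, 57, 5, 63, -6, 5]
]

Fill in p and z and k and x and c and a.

p = -3, z = 9, k = 29, x = 11, c = 12, a = 24

Rows 3 and 6 both sum to 112, so that's the common total.
The known cells in row 1 total 88, leaving 112 − 88 = 24 for the blank.
The known cells in column 5 total 100, leaving 112 − 100 = 12 for the blank.
The known cells in row 5 total 115, leaving 112 − 115 = -3 for the blank.
The known cells in column 3 total 103, leaving 112 − 103 = 9 for the blank.
The known cells in row 4 total 101, leaving 112 − 101 = 11 for the blank.
The known cells in row 2 total 83, leaving 112 − 83 = 29 for the blank.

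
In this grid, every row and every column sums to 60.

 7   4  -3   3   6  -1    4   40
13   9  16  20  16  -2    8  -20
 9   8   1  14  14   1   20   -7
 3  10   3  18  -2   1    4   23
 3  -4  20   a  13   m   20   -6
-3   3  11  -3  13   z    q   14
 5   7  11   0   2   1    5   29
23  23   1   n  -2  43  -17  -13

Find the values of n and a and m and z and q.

n = 2, a = 6, m = 8, z = 9, q = 16

Row 8: 23 + 23 + 1 − 2 + 43 − 17 − 13 = 58, so its missing entry is 60 − 58 = 2.
Column 4: 3 + 20 + 14 + 18 − 3 + 0 + 2 = 54, so its missing entry is 60 − 54 = 6.
Row 5: 3 − 4 + 20 + 6 + 13 + 20 − 6 = 52, so its missing entry is 60 − 52 = 8.
Column 6: -1 − 2 + 1 + 1 + 8 + 1 + 43 = 51, so its missing entry is 60 − 51 = 9.
Row 6: -3 + 3 + 11 − 3 + 13 + 9 + 14 = 44, so its missing entry is 60 − 44 = 16.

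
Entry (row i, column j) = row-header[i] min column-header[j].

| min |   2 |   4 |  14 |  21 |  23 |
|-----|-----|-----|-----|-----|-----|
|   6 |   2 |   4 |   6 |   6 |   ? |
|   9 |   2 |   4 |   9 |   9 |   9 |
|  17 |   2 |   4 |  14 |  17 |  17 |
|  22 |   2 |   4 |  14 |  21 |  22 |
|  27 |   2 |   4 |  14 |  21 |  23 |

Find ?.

6

min(6, 23) = 6.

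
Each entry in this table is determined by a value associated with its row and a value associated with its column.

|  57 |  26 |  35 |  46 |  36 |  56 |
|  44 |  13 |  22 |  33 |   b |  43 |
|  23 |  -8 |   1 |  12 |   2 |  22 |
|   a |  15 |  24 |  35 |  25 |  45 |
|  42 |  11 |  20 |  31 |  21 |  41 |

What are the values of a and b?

a = 46, b = 23

The difference between any two rows is the same in every column — this is an addition table with the headers hidden.
Row 4 minus row 1 is 45 − 56 = -11, so its entry in column 1 is 57 + (-11) = 46.
Row 2 minus row 1 is 43 − 56 = -13, so its entry in column 5 is 36 + (-13) = 23.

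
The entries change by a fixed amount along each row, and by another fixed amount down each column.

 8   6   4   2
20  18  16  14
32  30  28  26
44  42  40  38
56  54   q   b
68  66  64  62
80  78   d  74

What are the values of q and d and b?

Along each row the entries change by -2 per step; down each column they change by 12.
Row 5: from 56 at column 1, stepping by -2 to column 3 gives 52.
Row 7: from 80 at column 1, stepping by -2 to column 3 gives 76.
Row 5: from 56 at column 1, stepping by -2 to column 4 gives 50.

q = 52, d = 76, b = 50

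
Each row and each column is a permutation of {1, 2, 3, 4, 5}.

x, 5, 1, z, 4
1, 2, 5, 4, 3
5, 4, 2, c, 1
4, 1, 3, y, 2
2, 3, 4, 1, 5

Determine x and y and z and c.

x = 3, y = 5, z = 2, c = 3

For row 3, column 4: row 3 already has {1, 2, 4, 5}; that leaves 3.
At (row 4, col 4): row 4 already has {1, 2, 3, 4}, so the value is 5.
Cell (1,4): column 4 already has {1, 3, 4, 5} → 2.
For row 1, column 1: row 1 already has {1, 2, 4, 5}; that leaves 3.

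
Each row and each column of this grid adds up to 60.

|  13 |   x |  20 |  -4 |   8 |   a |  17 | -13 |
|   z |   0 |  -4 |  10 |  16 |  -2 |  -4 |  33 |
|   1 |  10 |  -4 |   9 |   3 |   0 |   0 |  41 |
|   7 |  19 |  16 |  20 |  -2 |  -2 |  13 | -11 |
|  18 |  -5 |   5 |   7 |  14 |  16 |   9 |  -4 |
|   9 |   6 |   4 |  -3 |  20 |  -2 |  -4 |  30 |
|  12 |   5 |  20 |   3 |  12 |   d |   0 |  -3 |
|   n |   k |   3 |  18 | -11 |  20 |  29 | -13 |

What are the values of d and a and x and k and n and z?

The known cells in row 7 total 49, leaving 60 − 49 = 11 for the blank.
The known cells in column 6 total 41, leaving 60 − 41 = 19 for the blank.
The known cells in row 1 total 60, leaving 60 − 60 = 0 for the blank.
The known cells in column 2 total 35, leaving 60 − 35 = 25 for the blank.
The known cells in row 8 total 71, leaving 60 − 71 = -11 for the blank.
The known cells in row 2 total 49, leaving 60 − 49 = 11 for the blank.

d = 11, a = 19, x = 0, k = 25, n = -11, z = 11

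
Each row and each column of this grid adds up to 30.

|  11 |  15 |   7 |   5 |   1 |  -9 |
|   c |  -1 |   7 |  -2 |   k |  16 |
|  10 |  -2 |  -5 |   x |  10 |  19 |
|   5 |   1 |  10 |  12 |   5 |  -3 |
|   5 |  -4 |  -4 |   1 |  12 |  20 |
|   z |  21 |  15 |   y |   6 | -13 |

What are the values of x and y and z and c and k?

Column 5 has 1 + 10 + 5 + 12 + 6 = 34; the blank must be 30 − 34 = -4.
Row 3 has 10 − 2 − 5 + 10 + 19 = 32; the blank must be 30 − 32 = -2.
Column 4 has 5 − 2 − 2 + 12 + 1 = 14; the blank must be 30 − 14 = 16.
Row 6 has 21 + 15 + 16 + 6 − 13 = 45; the blank must be 30 − 45 = -15.
Row 2 has -1 + 7 − 2 − 4 + 16 = 16; the blank must be 30 − 16 = 14.

x = -2, y = 16, z = -15, c = 14, k = -4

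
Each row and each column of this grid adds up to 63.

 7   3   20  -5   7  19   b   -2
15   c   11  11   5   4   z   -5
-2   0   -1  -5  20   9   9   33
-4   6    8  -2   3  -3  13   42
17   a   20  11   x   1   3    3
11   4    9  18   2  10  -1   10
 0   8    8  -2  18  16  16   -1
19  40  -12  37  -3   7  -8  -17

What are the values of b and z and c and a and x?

b = 14, z = 17, c = 5, a = -3, x = 11

Column 5: 7 + 5 + 20 + 3 + 2 + 18 − 3 = 52, so its missing entry is 63 − 52 = 11.
Row 1: 7 + 3 + 20 − 5 + 7 + 19 − 2 = 49, so its missing entry is 63 − 49 = 14.
Column 7: 14 + 9 + 13 + 3 − 1 + 16 − 8 = 46, so its missing entry is 63 − 46 = 17.
Row 2: 15 + 11 + 11 + 5 + 4 + 17 − 5 = 58, so its missing entry is 63 − 58 = 5.
Row 5: 17 + 20 + 11 + 11 + 1 + 3 + 3 = 66, so its missing entry is 63 − 66 = -3.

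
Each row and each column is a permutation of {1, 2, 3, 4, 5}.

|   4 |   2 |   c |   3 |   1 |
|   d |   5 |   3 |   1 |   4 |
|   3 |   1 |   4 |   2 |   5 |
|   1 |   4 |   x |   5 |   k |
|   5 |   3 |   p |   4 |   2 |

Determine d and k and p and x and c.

Cell (4,5): column 5 already has {1, 2, 4, 5} → 3.
Cell (5,3): row 5 already has {2, 3, 4, 5} → 1.
At (row 1, col 3): row 1 already has {1, 2, 3, 4}, so the value is 5.
Cell (2,1): row 2 already has {1, 3, 4, 5} → 2.
For row 4, column 3: row 4 already has {1, 3, 4, 5}; that leaves 2.

d = 2, k = 3, p = 1, x = 2, c = 5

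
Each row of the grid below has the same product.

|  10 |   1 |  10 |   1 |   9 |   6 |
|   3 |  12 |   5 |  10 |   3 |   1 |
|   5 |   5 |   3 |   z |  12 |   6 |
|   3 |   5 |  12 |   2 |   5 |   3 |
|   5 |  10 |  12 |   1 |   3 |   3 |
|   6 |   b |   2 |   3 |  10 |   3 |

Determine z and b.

Rows 1 and 5 each multiply to 5400, so every row has product 5400.
Row 3: 5×5×3×12×6 = 5400, so the missing entry is 5400 ÷ 5400 = 1.
Row 6: 6×2×3×10×3 = 1080, so the missing entry is 5400 ÷ 1080 = 5.

z = 1, b = 5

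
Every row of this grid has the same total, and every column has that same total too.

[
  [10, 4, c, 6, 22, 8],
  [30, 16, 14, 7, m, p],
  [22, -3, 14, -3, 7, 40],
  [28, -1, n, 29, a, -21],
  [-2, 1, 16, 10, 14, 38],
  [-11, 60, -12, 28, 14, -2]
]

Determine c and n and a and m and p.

c = 27, n = 18, a = 24, m = -4, p = 14

Rows 3 and 5 both sum to 77, so that's the common total.
Column 6: 8 + 40 − 21 + 38 − 2 = 63, so its missing entry is 77 − 63 = 14.
Row 2: 30 + 16 + 14 + 7 + 14 = 81, so its missing entry is 77 − 81 = -4.
Column 5: 22 − 4 + 7 + 14 + 14 = 53, so its missing entry is 77 − 53 = 24.
Row 1: 10 + 4 + 6 + 22 + 8 = 50, so its missing entry is 77 − 50 = 27.
Row 4: 28 − 1 + 29 + 24 − 21 = 59, so its missing entry is 77 − 59 = 18.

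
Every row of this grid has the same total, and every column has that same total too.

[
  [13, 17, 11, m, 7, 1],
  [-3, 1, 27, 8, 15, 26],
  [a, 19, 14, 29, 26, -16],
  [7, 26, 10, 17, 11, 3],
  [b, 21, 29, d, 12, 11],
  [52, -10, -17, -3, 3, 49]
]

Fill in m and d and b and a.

m = 25, d = -2, b = 3, a = 2

Rows 2 and 4 both sum to 74, so that's the common total.
Row 1 has 13 + 17 + 11 + 7 + 1 = 49; the blank must be 74 − 49 = 25.
Row 3 has 19 + 14 + 29 + 26 − 16 = 72; the blank must be 74 − 72 = 2.
Column 1 has 13 − 3 + 2 + 7 + 52 = 71; the blank must be 74 − 71 = 3.
Row 5 has 3 + 21 + 29 + 12 + 11 = 76; the blank must be 74 − 76 = -2.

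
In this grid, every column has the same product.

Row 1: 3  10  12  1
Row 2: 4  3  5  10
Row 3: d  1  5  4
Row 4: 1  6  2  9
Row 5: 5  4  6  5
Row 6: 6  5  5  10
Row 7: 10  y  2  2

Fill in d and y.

Columns 3 and 4 each multiply to 36000, so every column has product 36000.
Column 1: 3×4×1×5×6×10 = 3600, so the missing entry is 36000 ÷ 3600 = 10.
Column 2: 10×3×1×6×4×5 = 3600, so the missing entry is 36000 ÷ 3600 = 10.

d = 10, y = 10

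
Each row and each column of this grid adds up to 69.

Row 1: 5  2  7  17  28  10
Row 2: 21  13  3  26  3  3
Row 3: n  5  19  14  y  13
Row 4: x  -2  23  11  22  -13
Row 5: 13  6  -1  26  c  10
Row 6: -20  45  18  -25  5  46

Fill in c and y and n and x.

c = 15, y = -4, n = 22, x = 28

The known cells in row 5 total 54, leaving 69 − 54 = 15 for the blank.
The known cells in column 5 total 73, leaving 69 − 73 = -4 for the blank.
The known cells in row 3 total 47, leaving 69 − 47 = 22 for the blank.
The known cells in row 4 total 41, leaving 69 − 41 = 28 for the blank.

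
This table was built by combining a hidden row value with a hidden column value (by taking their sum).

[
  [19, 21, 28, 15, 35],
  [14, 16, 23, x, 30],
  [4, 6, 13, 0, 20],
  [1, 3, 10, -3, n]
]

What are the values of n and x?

n = 17, x = 10

The difference between any two rows is the same in every column — this is an addition table with the headers hidden.
Row 4 minus row 1 is 10 − 28 = -18, so its entry in column 5 is 35 + (-18) = 17.
Row 2 minus row 1 is 23 − 28 = -5, so its entry in column 4 is 15 + (-5) = 10.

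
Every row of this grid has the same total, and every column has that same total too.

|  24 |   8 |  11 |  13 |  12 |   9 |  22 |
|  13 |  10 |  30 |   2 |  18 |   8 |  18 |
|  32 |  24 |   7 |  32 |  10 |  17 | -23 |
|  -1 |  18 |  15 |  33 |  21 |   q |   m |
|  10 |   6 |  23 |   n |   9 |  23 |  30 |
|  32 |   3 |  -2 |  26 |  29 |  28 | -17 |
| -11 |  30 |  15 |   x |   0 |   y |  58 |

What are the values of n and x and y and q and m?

n = -2, x = -5, y = 12, q = 2, m = 11

Rows 1 and 2 both sum to 99, so that's the common total.
Row 5: 10 + 6 + 23 + 9 + 23 + 30 = 101, so its missing entry is 99 − 101 = -2.
Column 7: 22 + 18 − 23 + 30 − 17 + 58 = 88, so its missing entry is 99 − 88 = 11.
Column 4: 13 + 2 + 32 + 33 − 2 + 26 = 104, so its missing entry is 99 − 104 = -5.
Row 7: -11 + 30 + 15 − 5 + 0 + 58 = 87, so its missing entry is 99 − 87 = 12.
Row 4: -1 + 18 + 15 + 33 + 21 + 11 = 97, so its missing entry is 99 − 97 = 2.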